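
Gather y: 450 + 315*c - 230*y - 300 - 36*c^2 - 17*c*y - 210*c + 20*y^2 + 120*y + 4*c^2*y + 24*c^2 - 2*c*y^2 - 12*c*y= -12*c^2 + 105*c + y^2*(20 - 2*c) + y*(4*c^2 - 29*c - 110) + 150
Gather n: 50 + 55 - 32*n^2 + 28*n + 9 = -32*n^2 + 28*n + 114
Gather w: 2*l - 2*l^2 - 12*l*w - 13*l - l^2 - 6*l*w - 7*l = -3*l^2 - 18*l*w - 18*l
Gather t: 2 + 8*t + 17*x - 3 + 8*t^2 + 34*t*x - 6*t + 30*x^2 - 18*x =8*t^2 + t*(34*x + 2) + 30*x^2 - x - 1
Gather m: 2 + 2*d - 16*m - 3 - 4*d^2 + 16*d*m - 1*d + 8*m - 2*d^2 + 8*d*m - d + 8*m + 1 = -6*d^2 + 24*d*m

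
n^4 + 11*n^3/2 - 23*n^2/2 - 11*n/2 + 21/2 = (n - 3/2)*(n - 1)*(n + 1)*(n + 7)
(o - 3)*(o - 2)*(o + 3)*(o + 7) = o^4 + 5*o^3 - 23*o^2 - 45*o + 126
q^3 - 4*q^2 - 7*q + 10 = (q - 5)*(q - 1)*(q + 2)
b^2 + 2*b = b*(b + 2)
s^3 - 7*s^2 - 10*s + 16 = (s - 8)*(s - 1)*(s + 2)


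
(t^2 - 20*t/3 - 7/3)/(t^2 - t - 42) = (t + 1/3)/(t + 6)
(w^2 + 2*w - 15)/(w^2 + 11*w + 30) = (w - 3)/(w + 6)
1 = 1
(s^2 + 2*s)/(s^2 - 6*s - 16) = s/(s - 8)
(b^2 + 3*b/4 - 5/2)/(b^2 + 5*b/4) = (4*b^2 + 3*b - 10)/(b*(4*b + 5))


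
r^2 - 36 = (r - 6)*(r + 6)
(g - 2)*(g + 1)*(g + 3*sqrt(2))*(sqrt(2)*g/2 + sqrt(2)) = sqrt(2)*g^4/2 + sqrt(2)*g^3/2 + 3*g^3 - 2*sqrt(2)*g^2 + 3*g^2 - 12*g - 2*sqrt(2)*g - 12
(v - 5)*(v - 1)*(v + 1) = v^3 - 5*v^2 - v + 5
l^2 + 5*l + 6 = (l + 2)*(l + 3)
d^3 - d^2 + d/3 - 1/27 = (d - 1/3)^3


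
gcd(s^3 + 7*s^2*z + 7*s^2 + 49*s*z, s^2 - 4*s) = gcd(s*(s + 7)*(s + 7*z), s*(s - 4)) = s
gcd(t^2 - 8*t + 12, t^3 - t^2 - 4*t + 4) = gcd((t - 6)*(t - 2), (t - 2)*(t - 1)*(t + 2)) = t - 2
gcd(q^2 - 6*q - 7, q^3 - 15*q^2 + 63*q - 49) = q - 7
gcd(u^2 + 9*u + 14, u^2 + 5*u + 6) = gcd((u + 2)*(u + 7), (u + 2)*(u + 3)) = u + 2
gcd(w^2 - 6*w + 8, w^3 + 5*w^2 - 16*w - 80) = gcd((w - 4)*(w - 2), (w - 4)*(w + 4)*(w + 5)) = w - 4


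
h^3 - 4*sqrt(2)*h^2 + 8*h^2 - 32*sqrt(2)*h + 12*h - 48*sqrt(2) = (h + 2)*(h + 6)*(h - 4*sqrt(2))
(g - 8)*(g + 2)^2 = g^3 - 4*g^2 - 28*g - 32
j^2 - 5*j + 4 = (j - 4)*(j - 1)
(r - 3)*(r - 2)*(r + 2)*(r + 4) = r^4 + r^3 - 16*r^2 - 4*r + 48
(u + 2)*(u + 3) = u^2 + 5*u + 6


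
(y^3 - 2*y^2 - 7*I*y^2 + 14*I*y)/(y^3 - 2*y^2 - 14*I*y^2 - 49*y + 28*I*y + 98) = y/(y - 7*I)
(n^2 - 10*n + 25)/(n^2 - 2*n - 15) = (n - 5)/(n + 3)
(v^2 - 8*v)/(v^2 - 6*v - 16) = v/(v + 2)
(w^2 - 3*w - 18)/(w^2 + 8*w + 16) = (w^2 - 3*w - 18)/(w^2 + 8*w + 16)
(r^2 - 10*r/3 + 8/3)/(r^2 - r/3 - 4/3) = (r - 2)/(r + 1)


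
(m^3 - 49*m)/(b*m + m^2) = (m^2 - 49)/(b + m)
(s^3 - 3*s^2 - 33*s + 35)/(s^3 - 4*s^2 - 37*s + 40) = (s - 7)/(s - 8)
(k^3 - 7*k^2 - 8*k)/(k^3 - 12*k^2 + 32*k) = (k + 1)/(k - 4)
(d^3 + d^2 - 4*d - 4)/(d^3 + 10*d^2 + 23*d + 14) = (d - 2)/(d + 7)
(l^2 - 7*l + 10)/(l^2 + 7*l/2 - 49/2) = 2*(l^2 - 7*l + 10)/(2*l^2 + 7*l - 49)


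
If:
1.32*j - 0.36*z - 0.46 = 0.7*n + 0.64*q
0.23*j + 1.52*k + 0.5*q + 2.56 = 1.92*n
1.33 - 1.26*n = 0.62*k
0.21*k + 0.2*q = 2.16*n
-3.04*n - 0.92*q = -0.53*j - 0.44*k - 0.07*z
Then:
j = -16.80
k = 3.30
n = -0.57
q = -9.62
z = -44.68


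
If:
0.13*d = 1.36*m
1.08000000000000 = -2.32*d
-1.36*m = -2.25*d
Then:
No Solution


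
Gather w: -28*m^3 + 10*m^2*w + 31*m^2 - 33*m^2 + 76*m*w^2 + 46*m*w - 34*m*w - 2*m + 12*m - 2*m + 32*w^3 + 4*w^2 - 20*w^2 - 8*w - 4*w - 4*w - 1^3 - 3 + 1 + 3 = -28*m^3 - 2*m^2 + 8*m + 32*w^3 + w^2*(76*m - 16) + w*(10*m^2 + 12*m - 16)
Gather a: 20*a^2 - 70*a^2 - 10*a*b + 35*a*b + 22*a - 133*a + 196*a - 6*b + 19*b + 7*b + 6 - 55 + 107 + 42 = -50*a^2 + a*(25*b + 85) + 20*b + 100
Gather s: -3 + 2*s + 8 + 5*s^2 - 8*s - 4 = 5*s^2 - 6*s + 1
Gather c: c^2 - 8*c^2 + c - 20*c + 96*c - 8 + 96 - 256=-7*c^2 + 77*c - 168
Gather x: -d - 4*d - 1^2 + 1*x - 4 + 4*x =-5*d + 5*x - 5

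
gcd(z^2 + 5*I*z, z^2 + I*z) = z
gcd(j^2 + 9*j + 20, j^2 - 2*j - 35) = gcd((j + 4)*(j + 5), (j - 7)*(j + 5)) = j + 5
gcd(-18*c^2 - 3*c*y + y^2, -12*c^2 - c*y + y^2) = 3*c + y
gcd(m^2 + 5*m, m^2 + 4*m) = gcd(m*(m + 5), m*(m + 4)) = m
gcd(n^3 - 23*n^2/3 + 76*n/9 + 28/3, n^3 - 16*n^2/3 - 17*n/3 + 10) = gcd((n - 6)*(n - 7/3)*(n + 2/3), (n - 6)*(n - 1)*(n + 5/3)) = n - 6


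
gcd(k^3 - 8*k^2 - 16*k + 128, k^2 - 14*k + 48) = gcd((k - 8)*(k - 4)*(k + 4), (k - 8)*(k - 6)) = k - 8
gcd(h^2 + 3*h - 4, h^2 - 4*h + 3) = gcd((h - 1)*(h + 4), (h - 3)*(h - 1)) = h - 1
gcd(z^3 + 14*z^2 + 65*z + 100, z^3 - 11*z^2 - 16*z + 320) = z + 5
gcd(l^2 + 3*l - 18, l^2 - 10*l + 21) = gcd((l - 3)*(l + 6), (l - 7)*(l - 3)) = l - 3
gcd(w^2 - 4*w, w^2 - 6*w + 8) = w - 4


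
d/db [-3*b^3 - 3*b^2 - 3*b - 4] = -9*b^2 - 6*b - 3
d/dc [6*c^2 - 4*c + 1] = 12*c - 4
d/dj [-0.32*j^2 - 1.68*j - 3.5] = -0.64*j - 1.68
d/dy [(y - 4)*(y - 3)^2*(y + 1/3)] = 4*y^3 - 29*y^2 + 178*y/3 - 25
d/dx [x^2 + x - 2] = 2*x + 1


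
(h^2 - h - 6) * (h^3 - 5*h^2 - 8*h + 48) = h^5 - 6*h^4 - 9*h^3 + 86*h^2 - 288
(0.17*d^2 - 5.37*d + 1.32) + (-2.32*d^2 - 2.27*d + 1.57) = -2.15*d^2 - 7.64*d + 2.89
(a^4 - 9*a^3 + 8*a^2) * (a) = a^5 - 9*a^4 + 8*a^3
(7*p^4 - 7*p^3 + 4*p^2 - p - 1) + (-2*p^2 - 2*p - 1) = 7*p^4 - 7*p^3 + 2*p^2 - 3*p - 2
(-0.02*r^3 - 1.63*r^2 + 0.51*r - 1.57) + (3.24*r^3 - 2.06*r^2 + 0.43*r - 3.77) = 3.22*r^3 - 3.69*r^2 + 0.94*r - 5.34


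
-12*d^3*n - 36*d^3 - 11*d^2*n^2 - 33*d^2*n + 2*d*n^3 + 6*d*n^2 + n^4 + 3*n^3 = (-3*d + n)*(d + n)*(4*d + n)*(n + 3)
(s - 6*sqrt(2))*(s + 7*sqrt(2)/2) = s^2 - 5*sqrt(2)*s/2 - 42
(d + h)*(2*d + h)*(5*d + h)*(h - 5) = 10*d^3*h - 50*d^3 + 17*d^2*h^2 - 85*d^2*h + 8*d*h^3 - 40*d*h^2 + h^4 - 5*h^3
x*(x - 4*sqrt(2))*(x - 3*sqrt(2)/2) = x^3 - 11*sqrt(2)*x^2/2 + 12*x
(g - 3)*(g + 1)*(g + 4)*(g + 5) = g^4 + 7*g^3 - g^2 - 67*g - 60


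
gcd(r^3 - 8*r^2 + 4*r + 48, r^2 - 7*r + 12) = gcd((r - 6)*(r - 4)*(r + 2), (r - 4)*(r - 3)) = r - 4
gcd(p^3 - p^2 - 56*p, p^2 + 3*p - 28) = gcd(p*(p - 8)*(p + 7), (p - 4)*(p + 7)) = p + 7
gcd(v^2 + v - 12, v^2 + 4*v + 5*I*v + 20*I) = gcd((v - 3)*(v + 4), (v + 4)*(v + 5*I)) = v + 4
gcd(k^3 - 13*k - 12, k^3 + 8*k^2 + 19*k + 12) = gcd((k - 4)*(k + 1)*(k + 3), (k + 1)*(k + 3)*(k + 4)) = k^2 + 4*k + 3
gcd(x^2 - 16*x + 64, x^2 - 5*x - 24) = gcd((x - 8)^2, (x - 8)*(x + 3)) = x - 8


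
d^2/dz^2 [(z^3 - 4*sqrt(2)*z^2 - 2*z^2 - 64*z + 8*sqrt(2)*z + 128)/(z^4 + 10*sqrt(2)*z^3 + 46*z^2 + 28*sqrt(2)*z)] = 2*(z^9 - 12*sqrt(2)*z^8 - 6*z^8 - 762*z^7 - 12*sqrt(2)*z^7 - 6392*sqrt(2)*z^6 + 2252*z^6 - 47568*z^5 + 25440*sqrt(2)*z^5 - 76224*sqrt(2)*z^4 + 230688*z^4 - 87712*z^3 + 493232*sqrt(2)*z^3 + 1027584*z^2 + 494592*sqrt(2)*z + 200704)/(z^3*(z^9 + 30*sqrt(2)*z^8 + 738*z^7 + 4844*sqrt(2)*z^6 + 37308*z^5 + 88008*sqrt(2)*z^4 + 256600*z^3 + 224784*sqrt(2)*z^2 + 216384*z + 43904*sqrt(2)))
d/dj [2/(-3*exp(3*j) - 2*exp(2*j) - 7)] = (18*exp(j) + 8)*exp(2*j)/(3*exp(3*j) + 2*exp(2*j) + 7)^2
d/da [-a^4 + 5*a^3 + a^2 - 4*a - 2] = -4*a^3 + 15*a^2 + 2*a - 4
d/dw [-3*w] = -3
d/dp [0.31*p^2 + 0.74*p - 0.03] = 0.62*p + 0.74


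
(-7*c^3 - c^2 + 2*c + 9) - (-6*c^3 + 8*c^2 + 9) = -c^3 - 9*c^2 + 2*c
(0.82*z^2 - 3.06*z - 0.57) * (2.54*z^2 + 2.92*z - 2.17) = 2.0828*z^4 - 5.378*z^3 - 12.1624*z^2 + 4.9758*z + 1.2369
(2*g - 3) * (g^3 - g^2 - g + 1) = 2*g^4 - 5*g^3 + g^2 + 5*g - 3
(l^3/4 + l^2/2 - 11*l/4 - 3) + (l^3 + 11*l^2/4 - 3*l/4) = 5*l^3/4 + 13*l^2/4 - 7*l/2 - 3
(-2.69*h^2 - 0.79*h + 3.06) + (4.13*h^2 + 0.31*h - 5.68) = 1.44*h^2 - 0.48*h - 2.62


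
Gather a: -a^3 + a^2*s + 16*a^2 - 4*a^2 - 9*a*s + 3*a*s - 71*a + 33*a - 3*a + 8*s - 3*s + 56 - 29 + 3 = -a^3 + a^2*(s + 12) + a*(-6*s - 41) + 5*s + 30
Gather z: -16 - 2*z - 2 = -2*z - 18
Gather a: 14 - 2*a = 14 - 2*a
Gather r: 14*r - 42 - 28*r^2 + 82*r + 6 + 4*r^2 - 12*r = -24*r^2 + 84*r - 36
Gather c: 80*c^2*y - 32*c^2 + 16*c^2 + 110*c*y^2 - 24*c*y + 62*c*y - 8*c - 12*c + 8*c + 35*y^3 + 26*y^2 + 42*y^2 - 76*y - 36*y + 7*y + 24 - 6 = c^2*(80*y - 16) + c*(110*y^2 + 38*y - 12) + 35*y^3 + 68*y^2 - 105*y + 18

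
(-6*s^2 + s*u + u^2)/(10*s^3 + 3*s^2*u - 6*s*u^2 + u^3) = (-3*s - u)/(5*s^2 + 4*s*u - u^2)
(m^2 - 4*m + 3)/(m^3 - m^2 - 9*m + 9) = 1/(m + 3)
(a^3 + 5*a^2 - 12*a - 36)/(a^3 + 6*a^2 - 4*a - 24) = (a - 3)/(a - 2)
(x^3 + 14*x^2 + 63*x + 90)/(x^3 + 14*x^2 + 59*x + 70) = (x^2 + 9*x + 18)/(x^2 + 9*x + 14)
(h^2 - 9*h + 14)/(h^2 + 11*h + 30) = (h^2 - 9*h + 14)/(h^2 + 11*h + 30)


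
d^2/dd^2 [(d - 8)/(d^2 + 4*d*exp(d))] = 2*(-d*(d + 4*exp(d))*(4*d*exp(d) + 2*d + (d - 8)*(2*d*exp(d) + 4*exp(d) + 1) + 4*exp(d)) + 4*(d - 8)*(2*d*exp(d) + d + 2*exp(d))^2)/(d^3*(d + 4*exp(d))^3)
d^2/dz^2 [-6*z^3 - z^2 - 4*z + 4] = -36*z - 2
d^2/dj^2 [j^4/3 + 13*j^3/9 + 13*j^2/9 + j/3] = 4*j^2 + 26*j/3 + 26/9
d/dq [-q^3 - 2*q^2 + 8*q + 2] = -3*q^2 - 4*q + 8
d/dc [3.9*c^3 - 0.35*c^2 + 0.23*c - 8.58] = 11.7*c^2 - 0.7*c + 0.23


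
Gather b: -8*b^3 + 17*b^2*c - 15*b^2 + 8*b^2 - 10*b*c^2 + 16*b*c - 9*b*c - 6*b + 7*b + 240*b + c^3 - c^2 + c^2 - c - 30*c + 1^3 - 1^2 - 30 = -8*b^3 + b^2*(17*c - 7) + b*(-10*c^2 + 7*c + 241) + c^3 - 31*c - 30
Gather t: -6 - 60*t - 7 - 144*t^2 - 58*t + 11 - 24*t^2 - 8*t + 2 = -168*t^2 - 126*t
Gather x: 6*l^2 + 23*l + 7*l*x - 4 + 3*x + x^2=6*l^2 + 23*l + x^2 + x*(7*l + 3) - 4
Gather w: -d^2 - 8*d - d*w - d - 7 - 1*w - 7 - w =-d^2 - 9*d + w*(-d - 2) - 14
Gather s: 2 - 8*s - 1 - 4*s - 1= -12*s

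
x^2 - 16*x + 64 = (x - 8)^2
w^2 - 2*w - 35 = (w - 7)*(w + 5)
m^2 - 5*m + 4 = (m - 4)*(m - 1)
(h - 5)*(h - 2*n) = h^2 - 2*h*n - 5*h + 10*n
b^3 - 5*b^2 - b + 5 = (b - 5)*(b - 1)*(b + 1)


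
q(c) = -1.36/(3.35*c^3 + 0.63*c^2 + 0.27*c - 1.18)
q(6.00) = -0.00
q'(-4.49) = 0.00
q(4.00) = -0.01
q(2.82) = -0.02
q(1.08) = -0.33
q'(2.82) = 0.02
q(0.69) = -3.34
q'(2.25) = 0.04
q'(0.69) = 48.70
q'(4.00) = 0.00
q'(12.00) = 0.00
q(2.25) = -0.03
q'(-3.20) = 0.01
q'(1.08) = 1.10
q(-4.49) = 0.00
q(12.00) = -0.00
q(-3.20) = 0.01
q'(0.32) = 2.74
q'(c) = -1.36*(-10.05*c^2 - 1.26*c - 0.27)/(3.35*c^3 + 0.63*c^2 + 0.27*c - 1.18)^2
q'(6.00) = 0.00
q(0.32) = 1.48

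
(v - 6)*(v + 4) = v^2 - 2*v - 24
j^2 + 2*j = j*(j + 2)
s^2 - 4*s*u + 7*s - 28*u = (s + 7)*(s - 4*u)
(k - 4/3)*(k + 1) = k^2 - k/3 - 4/3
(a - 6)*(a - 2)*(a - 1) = a^3 - 9*a^2 + 20*a - 12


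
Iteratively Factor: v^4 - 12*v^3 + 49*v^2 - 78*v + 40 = (v - 1)*(v^3 - 11*v^2 + 38*v - 40) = (v - 4)*(v - 1)*(v^2 - 7*v + 10) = (v - 5)*(v - 4)*(v - 1)*(v - 2)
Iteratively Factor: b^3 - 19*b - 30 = (b + 3)*(b^2 - 3*b - 10) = (b - 5)*(b + 3)*(b + 2)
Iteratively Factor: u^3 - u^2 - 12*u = (u - 4)*(u^2 + 3*u) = u*(u - 4)*(u + 3)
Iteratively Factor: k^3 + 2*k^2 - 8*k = (k)*(k^2 + 2*k - 8) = k*(k - 2)*(k + 4)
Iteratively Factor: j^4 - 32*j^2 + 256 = (j - 4)*(j^3 + 4*j^2 - 16*j - 64) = (j - 4)*(j + 4)*(j^2 - 16) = (j - 4)*(j + 4)^2*(j - 4)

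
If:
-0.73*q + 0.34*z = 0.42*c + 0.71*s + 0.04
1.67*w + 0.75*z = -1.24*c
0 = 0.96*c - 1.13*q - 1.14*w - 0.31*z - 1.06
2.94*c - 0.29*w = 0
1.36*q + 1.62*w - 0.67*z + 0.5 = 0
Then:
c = 0.03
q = -1.01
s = 0.66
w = 0.27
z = -0.65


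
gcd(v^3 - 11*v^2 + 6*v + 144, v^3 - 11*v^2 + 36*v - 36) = v - 6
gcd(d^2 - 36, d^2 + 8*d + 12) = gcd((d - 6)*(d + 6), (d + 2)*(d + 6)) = d + 6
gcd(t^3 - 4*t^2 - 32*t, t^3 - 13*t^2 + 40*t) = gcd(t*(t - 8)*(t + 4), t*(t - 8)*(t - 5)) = t^2 - 8*t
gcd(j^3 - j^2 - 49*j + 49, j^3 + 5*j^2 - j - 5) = j - 1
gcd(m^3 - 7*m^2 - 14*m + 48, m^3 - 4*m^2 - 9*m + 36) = m + 3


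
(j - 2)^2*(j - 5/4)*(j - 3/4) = j^4 - 6*j^3 + 207*j^2/16 - 47*j/4 + 15/4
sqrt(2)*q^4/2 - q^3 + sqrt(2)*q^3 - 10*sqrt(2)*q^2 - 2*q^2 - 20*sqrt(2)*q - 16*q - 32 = (q - 4*sqrt(2))*(q + sqrt(2))*(q + 2*sqrt(2))*(sqrt(2)*q/2 + sqrt(2))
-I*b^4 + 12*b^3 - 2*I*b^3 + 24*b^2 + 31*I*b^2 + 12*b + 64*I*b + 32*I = (b + 1)*(b + 4*I)*(b + 8*I)*(-I*b - I)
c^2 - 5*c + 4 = (c - 4)*(c - 1)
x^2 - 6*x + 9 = (x - 3)^2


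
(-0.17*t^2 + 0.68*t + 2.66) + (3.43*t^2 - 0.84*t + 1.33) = 3.26*t^2 - 0.16*t + 3.99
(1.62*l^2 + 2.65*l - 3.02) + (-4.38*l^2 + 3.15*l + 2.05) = -2.76*l^2 + 5.8*l - 0.97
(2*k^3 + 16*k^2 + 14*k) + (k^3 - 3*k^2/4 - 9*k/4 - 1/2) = 3*k^3 + 61*k^2/4 + 47*k/4 - 1/2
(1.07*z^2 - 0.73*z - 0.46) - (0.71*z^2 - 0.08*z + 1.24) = 0.36*z^2 - 0.65*z - 1.7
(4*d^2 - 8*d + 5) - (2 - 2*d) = 4*d^2 - 6*d + 3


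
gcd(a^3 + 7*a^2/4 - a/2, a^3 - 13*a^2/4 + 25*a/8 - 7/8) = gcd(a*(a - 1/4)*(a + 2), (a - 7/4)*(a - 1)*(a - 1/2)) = 1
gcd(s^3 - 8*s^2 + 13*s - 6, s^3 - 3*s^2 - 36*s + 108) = s - 6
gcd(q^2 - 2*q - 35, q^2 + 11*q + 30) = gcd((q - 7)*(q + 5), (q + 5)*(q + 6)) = q + 5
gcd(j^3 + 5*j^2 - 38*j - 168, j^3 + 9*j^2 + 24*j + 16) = j + 4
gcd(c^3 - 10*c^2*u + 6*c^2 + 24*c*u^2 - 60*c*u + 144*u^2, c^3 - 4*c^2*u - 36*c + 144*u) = -c^2 + 4*c*u - 6*c + 24*u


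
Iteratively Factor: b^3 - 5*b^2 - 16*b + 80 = (b - 4)*(b^2 - b - 20) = (b - 5)*(b - 4)*(b + 4)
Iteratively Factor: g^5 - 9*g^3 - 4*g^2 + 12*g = (g + 2)*(g^4 - 2*g^3 - 5*g^2 + 6*g) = (g - 1)*(g + 2)*(g^3 - g^2 - 6*g) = (g - 1)*(g + 2)^2*(g^2 - 3*g) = (g - 3)*(g - 1)*(g + 2)^2*(g)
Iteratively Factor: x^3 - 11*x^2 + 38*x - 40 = (x - 5)*(x^2 - 6*x + 8) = (x - 5)*(x - 2)*(x - 4)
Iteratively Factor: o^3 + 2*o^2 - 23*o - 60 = (o + 3)*(o^2 - o - 20) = (o + 3)*(o + 4)*(o - 5)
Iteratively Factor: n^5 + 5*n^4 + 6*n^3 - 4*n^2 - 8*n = (n)*(n^4 + 5*n^3 + 6*n^2 - 4*n - 8) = n*(n + 2)*(n^3 + 3*n^2 - 4) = n*(n + 2)^2*(n^2 + n - 2) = n*(n + 2)^3*(n - 1)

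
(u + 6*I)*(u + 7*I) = u^2 + 13*I*u - 42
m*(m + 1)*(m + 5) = m^3 + 6*m^2 + 5*m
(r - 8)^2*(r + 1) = r^3 - 15*r^2 + 48*r + 64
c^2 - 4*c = c*(c - 4)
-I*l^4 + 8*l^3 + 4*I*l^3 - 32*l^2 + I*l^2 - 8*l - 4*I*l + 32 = (l - 4)*(l + 1)*(l + 8*I)*(-I*l + I)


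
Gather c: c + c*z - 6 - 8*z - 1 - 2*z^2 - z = c*(z + 1) - 2*z^2 - 9*z - 7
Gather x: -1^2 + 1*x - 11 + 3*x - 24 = 4*x - 36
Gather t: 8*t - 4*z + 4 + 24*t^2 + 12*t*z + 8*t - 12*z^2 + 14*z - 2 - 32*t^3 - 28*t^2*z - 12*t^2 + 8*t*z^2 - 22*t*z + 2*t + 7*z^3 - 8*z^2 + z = -32*t^3 + t^2*(12 - 28*z) + t*(8*z^2 - 10*z + 18) + 7*z^3 - 20*z^2 + 11*z + 2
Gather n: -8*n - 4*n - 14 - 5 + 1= -12*n - 18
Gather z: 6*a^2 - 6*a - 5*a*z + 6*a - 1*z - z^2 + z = 6*a^2 - 5*a*z - z^2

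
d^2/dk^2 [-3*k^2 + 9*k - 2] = -6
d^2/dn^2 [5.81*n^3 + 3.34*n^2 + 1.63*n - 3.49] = 34.86*n + 6.68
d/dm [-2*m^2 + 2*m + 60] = 2 - 4*m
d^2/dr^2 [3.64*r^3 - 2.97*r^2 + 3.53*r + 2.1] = 21.84*r - 5.94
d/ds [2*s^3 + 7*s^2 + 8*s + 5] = 6*s^2 + 14*s + 8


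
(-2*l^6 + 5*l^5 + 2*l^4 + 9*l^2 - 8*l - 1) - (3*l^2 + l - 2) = -2*l^6 + 5*l^5 + 2*l^4 + 6*l^2 - 9*l + 1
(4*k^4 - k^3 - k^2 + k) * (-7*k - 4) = -28*k^5 - 9*k^4 + 11*k^3 - 3*k^2 - 4*k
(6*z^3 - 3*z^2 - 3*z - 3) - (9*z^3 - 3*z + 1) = -3*z^3 - 3*z^2 - 4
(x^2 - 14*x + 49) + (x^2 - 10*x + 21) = 2*x^2 - 24*x + 70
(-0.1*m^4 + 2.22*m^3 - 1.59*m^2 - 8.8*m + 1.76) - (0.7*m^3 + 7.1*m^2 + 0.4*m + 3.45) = -0.1*m^4 + 1.52*m^3 - 8.69*m^2 - 9.2*m - 1.69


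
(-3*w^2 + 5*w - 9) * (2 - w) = 3*w^3 - 11*w^2 + 19*w - 18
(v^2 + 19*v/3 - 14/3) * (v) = v^3 + 19*v^2/3 - 14*v/3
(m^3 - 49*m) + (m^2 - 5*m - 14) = m^3 + m^2 - 54*m - 14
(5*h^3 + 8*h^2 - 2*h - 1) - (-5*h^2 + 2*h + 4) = 5*h^3 + 13*h^2 - 4*h - 5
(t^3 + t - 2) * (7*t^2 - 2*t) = 7*t^5 - 2*t^4 + 7*t^3 - 16*t^2 + 4*t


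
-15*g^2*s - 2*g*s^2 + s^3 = s*(-5*g + s)*(3*g + s)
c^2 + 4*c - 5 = (c - 1)*(c + 5)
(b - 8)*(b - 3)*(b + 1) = b^3 - 10*b^2 + 13*b + 24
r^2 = r^2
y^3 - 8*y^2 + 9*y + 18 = (y - 6)*(y - 3)*(y + 1)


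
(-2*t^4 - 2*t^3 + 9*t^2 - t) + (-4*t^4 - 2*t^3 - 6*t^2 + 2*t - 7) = -6*t^4 - 4*t^3 + 3*t^2 + t - 7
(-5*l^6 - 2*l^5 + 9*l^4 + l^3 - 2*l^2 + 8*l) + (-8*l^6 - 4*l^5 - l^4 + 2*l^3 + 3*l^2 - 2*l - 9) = -13*l^6 - 6*l^5 + 8*l^4 + 3*l^3 + l^2 + 6*l - 9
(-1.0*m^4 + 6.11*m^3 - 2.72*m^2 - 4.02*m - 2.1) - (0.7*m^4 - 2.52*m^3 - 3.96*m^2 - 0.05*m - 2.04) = -1.7*m^4 + 8.63*m^3 + 1.24*m^2 - 3.97*m - 0.0600000000000001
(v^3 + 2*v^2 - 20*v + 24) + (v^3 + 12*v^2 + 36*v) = 2*v^3 + 14*v^2 + 16*v + 24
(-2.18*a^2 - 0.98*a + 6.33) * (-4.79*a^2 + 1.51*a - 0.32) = 10.4422*a^4 + 1.4024*a^3 - 31.1029*a^2 + 9.8719*a - 2.0256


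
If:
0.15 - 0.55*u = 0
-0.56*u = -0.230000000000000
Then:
No Solution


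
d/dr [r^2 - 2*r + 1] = 2*r - 2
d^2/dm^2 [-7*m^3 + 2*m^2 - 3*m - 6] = 4 - 42*m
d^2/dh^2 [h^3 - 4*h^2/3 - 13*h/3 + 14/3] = 6*h - 8/3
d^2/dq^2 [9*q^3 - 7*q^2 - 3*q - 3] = 54*q - 14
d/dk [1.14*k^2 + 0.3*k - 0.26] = 2.28*k + 0.3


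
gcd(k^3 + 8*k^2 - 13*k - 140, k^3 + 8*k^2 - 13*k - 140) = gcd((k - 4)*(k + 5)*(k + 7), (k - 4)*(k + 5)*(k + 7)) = k^3 + 8*k^2 - 13*k - 140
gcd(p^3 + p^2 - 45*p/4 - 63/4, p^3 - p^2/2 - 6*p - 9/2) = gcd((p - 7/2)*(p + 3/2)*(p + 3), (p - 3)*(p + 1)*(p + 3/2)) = p + 3/2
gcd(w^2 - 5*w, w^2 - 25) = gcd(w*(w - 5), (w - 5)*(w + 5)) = w - 5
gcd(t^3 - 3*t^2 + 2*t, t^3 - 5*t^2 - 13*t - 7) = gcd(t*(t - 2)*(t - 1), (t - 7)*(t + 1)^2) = 1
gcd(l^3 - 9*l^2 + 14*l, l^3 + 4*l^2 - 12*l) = l^2 - 2*l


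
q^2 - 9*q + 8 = (q - 8)*(q - 1)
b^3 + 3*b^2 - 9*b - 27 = (b - 3)*(b + 3)^2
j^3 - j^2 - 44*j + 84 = (j - 6)*(j - 2)*(j + 7)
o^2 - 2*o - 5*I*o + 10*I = (o - 2)*(o - 5*I)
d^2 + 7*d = d*(d + 7)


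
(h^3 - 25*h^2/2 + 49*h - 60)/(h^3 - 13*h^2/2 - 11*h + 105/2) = (h^2 - 10*h + 24)/(h^2 - 4*h - 21)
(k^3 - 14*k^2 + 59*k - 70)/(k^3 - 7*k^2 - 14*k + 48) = (k^2 - 12*k + 35)/(k^2 - 5*k - 24)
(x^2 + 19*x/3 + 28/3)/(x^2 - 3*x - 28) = (x + 7/3)/(x - 7)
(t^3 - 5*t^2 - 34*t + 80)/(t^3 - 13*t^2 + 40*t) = (t^2 + 3*t - 10)/(t*(t - 5))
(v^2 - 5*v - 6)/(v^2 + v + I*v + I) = (v - 6)/(v + I)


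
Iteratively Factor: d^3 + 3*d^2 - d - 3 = (d - 1)*(d^2 + 4*d + 3) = (d - 1)*(d + 1)*(d + 3)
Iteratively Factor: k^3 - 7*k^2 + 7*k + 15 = (k - 3)*(k^2 - 4*k - 5) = (k - 3)*(k + 1)*(k - 5)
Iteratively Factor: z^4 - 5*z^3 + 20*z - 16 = (z - 1)*(z^3 - 4*z^2 - 4*z + 16) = (z - 4)*(z - 1)*(z^2 - 4) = (z - 4)*(z - 2)*(z - 1)*(z + 2)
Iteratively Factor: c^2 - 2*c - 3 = (c - 3)*(c + 1)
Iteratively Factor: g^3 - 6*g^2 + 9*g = (g - 3)*(g^2 - 3*g) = (g - 3)^2*(g)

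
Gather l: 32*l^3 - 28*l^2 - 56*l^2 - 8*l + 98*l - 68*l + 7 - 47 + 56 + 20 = 32*l^3 - 84*l^2 + 22*l + 36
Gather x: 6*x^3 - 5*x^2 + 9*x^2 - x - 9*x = 6*x^3 + 4*x^2 - 10*x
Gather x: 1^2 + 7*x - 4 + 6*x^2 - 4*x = 6*x^2 + 3*x - 3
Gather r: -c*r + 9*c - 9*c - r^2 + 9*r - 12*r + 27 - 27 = -r^2 + r*(-c - 3)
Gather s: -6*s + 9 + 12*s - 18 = 6*s - 9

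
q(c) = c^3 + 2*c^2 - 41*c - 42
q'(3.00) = -2.00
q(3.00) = -120.00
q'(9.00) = 238.00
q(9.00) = 480.00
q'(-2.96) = -26.56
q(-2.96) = 70.95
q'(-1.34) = -40.97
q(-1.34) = 14.13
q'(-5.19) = 19.05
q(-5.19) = 84.86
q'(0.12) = -40.48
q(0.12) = -46.89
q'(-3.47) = -18.76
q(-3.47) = 82.57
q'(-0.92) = -42.14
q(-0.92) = -3.37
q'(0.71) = -36.65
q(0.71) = -69.74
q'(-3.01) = -25.86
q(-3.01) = 72.26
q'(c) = 3*c^2 + 4*c - 41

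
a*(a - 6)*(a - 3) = a^3 - 9*a^2 + 18*a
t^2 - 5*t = t*(t - 5)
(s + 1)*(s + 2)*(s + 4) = s^3 + 7*s^2 + 14*s + 8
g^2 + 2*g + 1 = (g + 1)^2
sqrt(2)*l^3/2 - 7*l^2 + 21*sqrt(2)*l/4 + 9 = (l - 6*sqrt(2))*(l - 3*sqrt(2)/2)*(sqrt(2)*l/2 + 1/2)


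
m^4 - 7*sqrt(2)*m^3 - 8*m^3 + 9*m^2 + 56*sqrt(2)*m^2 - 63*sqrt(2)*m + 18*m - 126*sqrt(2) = (m - 6)*(m - 3)*(m + 1)*(m - 7*sqrt(2))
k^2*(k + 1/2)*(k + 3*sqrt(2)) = k^4 + k^3/2 + 3*sqrt(2)*k^3 + 3*sqrt(2)*k^2/2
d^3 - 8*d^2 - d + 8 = (d - 8)*(d - 1)*(d + 1)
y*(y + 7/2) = y^2 + 7*y/2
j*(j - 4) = j^2 - 4*j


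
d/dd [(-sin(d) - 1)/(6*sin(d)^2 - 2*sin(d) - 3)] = (6*sin(d)^2 + 12*sin(d) + 1)*cos(d)/(2*sin(d) + 3*cos(2*d))^2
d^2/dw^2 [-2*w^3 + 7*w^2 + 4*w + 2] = 14 - 12*w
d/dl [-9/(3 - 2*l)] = -18/(2*l - 3)^2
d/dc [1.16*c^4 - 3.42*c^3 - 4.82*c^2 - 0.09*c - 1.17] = 4.64*c^3 - 10.26*c^2 - 9.64*c - 0.09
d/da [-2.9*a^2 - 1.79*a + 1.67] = -5.8*a - 1.79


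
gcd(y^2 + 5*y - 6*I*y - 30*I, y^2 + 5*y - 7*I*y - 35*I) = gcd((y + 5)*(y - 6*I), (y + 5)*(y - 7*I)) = y + 5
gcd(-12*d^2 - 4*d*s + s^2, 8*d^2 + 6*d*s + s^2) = 2*d + s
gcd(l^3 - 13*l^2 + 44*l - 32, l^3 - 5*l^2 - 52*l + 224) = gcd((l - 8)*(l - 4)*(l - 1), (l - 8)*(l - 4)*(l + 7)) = l^2 - 12*l + 32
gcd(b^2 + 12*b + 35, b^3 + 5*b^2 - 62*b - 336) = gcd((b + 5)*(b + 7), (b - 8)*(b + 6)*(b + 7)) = b + 7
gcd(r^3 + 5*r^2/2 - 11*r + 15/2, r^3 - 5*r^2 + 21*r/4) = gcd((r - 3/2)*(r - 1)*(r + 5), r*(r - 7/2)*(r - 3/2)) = r - 3/2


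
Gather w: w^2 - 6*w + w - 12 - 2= w^2 - 5*w - 14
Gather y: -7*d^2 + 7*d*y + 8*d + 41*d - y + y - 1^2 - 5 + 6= -7*d^2 + 7*d*y + 49*d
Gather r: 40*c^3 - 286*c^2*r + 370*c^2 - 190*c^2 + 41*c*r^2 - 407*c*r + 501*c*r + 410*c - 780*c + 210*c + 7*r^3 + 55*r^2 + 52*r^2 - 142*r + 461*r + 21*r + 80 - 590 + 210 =40*c^3 + 180*c^2 - 160*c + 7*r^3 + r^2*(41*c + 107) + r*(-286*c^2 + 94*c + 340) - 300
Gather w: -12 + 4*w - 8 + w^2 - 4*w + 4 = w^2 - 16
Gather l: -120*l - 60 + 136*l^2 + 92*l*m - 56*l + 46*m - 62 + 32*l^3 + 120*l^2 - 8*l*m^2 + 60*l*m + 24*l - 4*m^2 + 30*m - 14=32*l^3 + 256*l^2 + l*(-8*m^2 + 152*m - 152) - 4*m^2 + 76*m - 136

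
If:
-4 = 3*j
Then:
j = -4/3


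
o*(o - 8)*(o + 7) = o^3 - o^2 - 56*o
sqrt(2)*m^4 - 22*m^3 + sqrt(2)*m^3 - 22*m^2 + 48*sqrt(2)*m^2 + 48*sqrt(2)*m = m*(m - 8*sqrt(2))*(m - 3*sqrt(2))*(sqrt(2)*m + sqrt(2))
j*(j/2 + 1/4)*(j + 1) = j^3/2 + 3*j^2/4 + j/4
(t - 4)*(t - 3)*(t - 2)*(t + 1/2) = t^4 - 17*t^3/2 + 43*t^2/2 - 11*t - 12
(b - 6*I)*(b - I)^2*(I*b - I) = I*b^4 + 8*b^3 - I*b^3 - 8*b^2 - 13*I*b^2 - 6*b + 13*I*b + 6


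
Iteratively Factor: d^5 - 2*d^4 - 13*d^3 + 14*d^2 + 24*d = (d - 2)*(d^4 - 13*d^2 - 12*d) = (d - 4)*(d - 2)*(d^3 + 4*d^2 + 3*d) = (d - 4)*(d - 2)*(d + 1)*(d^2 + 3*d) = (d - 4)*(d - 2)*(d + 1)*(d + 3)*(d)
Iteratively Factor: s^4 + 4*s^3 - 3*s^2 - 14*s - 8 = (s + 1)*(s^3 + 3*s^2 - 6*s - 8) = (s + 1)^2*(s^2 + 2*s - 8) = (s - 2)*(s + 1)^2*(s + 4)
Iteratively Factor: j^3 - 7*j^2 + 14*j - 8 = (j - 4)*(j^2 - 3*j + 2) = (j - 4)*(j - 1)*(j - 2)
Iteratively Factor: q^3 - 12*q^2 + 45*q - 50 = (q - 5)*(q^2 - 7*q + 10) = (q - 5)*(q - 2)*(q - 5)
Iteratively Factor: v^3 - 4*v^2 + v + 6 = (v + 1)*(v^2 - 5*v + 6) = (v - 3)*(v + 1)*(v - 2)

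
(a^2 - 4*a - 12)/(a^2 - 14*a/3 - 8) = 3*(a + 2)/(3*a + 4)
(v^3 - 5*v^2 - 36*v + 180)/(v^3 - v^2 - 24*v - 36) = (v^2 + v - 30)/(v^2 + 5*v + 6)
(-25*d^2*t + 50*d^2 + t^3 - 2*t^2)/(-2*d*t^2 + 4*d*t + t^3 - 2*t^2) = (-25*d^2 + t^2)/(t*(-2*d + t))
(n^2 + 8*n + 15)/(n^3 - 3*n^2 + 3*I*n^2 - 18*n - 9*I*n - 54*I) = (n + 5)/(n^2 + 3*n*(-2 + I) - 18*I)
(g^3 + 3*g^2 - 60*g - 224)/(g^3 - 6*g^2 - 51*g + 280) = (g + 4)/(g - 5)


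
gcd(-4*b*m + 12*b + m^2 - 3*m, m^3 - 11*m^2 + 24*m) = m - 3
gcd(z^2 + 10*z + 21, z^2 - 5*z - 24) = z + 3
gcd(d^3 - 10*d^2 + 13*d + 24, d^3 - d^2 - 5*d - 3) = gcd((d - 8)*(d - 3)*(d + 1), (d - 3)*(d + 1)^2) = d^2 - 2*d - 3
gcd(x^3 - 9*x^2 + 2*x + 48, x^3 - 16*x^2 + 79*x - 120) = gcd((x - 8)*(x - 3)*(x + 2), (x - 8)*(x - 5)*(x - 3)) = x^2 - 11*x + 24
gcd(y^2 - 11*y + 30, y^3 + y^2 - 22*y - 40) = y - 5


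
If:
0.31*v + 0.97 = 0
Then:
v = -3.13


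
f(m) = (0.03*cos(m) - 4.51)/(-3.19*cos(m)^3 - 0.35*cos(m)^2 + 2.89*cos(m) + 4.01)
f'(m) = (0.03*cos(m) - 4.51)*(-9.57*sin(m)*cos(m)^2 - 0.7*sin(m)*cos(m) + 2.89*sin(m))/(-3.19*cos(m)^3 - 0.35*cos(m)^2 + 2.89*cos(m) + 4.01)^2 - 0.03*sin(m)/(-3.19*cos(m)^3 - 0.35*cos(m)^2 + 2.89*cos(m) + 4.01) = (-0.1914*cos(m)^3 + 43.1502*cos(m)^2 + 3.157*cos(m) - 13.1542)*sin(m)/(10.1761*cos(m)^6 + 2.233*cos(m)^5 - 18.3157*cos(m)^4 - 27.6068*cos(m)^3 + 5.5451*cos(m)^2 + 23.1778*cos(m) + 16.0801)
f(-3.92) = -1.55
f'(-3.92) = 0.54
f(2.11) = -1.58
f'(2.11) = -0.35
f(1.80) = -1.34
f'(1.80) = -1.00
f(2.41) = -1.52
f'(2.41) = 0.64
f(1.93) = -1.46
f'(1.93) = -0.88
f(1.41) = -1.01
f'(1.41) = -0.58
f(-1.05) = -0.90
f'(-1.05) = 0.03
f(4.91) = -0.99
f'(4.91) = 0.52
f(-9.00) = -1.30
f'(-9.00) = -0.67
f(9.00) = -1.30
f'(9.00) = 0.67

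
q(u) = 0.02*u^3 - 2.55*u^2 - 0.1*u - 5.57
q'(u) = 0.06*u^2 - 5.1*u - 0.1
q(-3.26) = -33.04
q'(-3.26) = 17.16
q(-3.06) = -29.71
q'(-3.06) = 16.07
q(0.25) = -5.75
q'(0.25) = -1.37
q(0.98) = -8.10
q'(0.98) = -5.04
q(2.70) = -24.04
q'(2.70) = -13.43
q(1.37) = -10.44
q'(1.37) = -6.97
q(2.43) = -20.58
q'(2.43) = -12.14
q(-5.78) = -94.05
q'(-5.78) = 31.38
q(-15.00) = -645.32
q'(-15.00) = 89.90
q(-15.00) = -645.32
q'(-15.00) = 89.90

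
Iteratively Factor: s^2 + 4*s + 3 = (s + 1)*(s + 3)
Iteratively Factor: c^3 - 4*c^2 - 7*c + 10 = (c + 2)*(c^2 - 6*c + 5) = (c - 5)*(c + 2)*(c - 1)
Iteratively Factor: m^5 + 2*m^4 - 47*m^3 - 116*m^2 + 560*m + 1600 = (m - 5)*(m^4 + 7*m^3 - 12*m^2 - 176*m - 320) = (m - 5)*(m + 4)*(m^3 + 3*m^2 - 24*m - 80) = (m - 5)^2*(m + 4)*(m^2 + 8*m + 16) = (m - 5)^2*(m + 4)^2*(m + 4)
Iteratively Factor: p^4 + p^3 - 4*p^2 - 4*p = (p + 2)*(p^3 - p^2 - 2*p) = (p + 1)*(p + 2)*(p^2 - 2*p) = p*(p + 1)*(p + 2)*(p - 2)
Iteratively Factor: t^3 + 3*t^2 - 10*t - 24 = (t - 3)*(t^2 + 6*t + 8) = (t - 3)*(t + 2)*(t + 4)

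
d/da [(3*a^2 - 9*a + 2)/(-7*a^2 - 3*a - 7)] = (-72*a^2 - 14*a + 69)/(49*a^4 + 42*a^3 + 107*a^2 + 42*a + 49)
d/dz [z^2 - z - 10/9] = 2*z - 1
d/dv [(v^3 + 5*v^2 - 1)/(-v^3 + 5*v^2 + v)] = (10*v^4 + 2*v^3 + 2*v^2 + 10*v + 1)/(v^2*(v^4 - 10*v^3 + 23*v^2 + 10*v + 1))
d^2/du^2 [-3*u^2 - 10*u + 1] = -6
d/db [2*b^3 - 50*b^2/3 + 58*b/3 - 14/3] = 6*b^2 - 100*b/3 + 58/3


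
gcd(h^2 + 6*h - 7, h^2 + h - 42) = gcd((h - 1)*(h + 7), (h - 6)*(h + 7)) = h + 7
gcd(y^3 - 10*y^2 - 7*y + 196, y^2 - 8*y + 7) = y - 7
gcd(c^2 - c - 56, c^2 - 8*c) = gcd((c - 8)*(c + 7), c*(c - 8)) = c - 8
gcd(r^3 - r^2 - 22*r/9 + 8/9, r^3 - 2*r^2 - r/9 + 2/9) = r^2 - 7*r/3 + 2/3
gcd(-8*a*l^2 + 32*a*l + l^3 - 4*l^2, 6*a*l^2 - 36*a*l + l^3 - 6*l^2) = l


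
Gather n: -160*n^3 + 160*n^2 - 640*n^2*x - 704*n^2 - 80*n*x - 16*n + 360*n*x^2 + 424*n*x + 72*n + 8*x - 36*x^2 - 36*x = -160*n^3 + n^2*(-640*x - 544) + n*(360*x^2 + 344*x + 56) - 36*x^2 - 28*x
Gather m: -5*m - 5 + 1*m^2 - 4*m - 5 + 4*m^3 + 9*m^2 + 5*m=4*m^3 + 10*m^2 - 4*m - 10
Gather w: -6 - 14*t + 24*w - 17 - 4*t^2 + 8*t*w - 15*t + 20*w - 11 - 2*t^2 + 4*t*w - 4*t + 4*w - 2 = -6*t^2 - 33*t + w*(12*t + 48) - 36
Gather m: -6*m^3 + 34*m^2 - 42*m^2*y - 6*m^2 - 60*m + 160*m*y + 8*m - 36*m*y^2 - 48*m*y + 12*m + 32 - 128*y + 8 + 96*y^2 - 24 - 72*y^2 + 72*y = -6*m^3 + m^2*(28 - 42*y) + m*(-36*y^2 + 112*y - 40) + 24*y^2 - 56*y + 16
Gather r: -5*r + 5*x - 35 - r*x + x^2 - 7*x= r*(-x - 5) + x^2 - 2*x - 35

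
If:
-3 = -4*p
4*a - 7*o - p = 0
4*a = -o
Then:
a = 3/128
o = -3/32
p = 3/4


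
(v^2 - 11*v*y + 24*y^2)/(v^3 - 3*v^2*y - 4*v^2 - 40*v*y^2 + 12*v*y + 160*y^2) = (v - 3*y)/(v^2 + 5*v*y - 4*v - 20*y)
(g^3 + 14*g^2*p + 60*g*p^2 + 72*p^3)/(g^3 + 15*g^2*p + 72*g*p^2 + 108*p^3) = (g + 2*p)/(g + 3*p)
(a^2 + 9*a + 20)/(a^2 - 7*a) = (a^2 + 9*a + 20)/(a*(a - 7))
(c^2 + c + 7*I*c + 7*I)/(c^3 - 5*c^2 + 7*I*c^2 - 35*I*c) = (c + 1)/(c*(c - 5))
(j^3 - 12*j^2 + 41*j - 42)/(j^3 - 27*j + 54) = (j^2 - 9*j + 14)/(j^2 + 3*j - 18)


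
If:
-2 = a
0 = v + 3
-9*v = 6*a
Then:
No Solution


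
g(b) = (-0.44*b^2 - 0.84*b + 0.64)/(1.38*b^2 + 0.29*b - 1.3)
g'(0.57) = 1.88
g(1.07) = -1.29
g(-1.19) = 3.29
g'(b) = (-2.76*b - 0.29)*(-0.44*b^2 - 0.84*b + 0.64)/(1.38*b^2 + 0.29*b - 1.3)^2 + (-0.88*b - 0.84)/(1.38*b^2 + 0.29*b - 1.3)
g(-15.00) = -0.28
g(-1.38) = 1.04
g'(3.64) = 0.04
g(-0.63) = -1.06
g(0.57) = -0.03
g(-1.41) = 0.92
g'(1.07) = 4.08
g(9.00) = -0.38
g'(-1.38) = 4.33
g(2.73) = -0.50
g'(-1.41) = 3.58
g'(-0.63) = 1.95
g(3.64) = -0.46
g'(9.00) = 0.01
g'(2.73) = 0.07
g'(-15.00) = 0.00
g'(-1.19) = 32.53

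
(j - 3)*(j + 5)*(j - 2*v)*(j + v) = j^4 - j^3*v + 2*j^3 - 2*j^2*v^2 - 2*j^2*v - 15*j^2 - 4*j*v^2 + 15*j*v + 30*v^2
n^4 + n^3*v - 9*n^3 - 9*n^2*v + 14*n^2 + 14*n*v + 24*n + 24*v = (n - 6)*(n - 4)*(n + 1)*(n + v)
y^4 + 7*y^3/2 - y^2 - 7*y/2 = y*(y - 1)*(y + 1)*(y + 7/2)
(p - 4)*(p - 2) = p^2 - 6*p + 8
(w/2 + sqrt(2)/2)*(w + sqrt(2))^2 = w^3/2 + 3*sqrt(2)*w^2/2 + 3*w + sqrt(2)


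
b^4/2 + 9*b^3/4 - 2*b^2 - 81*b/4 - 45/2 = (b/2 + 1)*(b - 3)*(b + 5/2)*(b + 3)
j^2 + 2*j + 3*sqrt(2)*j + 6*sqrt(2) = (j + 2)*(j + 3*sqrt(2))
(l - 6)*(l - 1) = l^2 - 7*l + 6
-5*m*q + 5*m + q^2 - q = (-5*m + q)*(q - 1)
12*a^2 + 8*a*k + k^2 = (2*a + k)*(6*a + k)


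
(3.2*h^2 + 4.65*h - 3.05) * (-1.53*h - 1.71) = -4.896*h^3 - 12.5865*h^2 - 3.285*h + 5.2155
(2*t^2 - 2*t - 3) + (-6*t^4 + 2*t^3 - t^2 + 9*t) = -6*t^4 + 2*t^3 + t^2 + 7*t - 3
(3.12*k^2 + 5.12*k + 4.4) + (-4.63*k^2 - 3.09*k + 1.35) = -1.51*k^2 + 2.03*k + 5.75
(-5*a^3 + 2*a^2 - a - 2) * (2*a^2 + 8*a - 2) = -10*a^5 - 36*a^4 + 24*a^3 - 16*a^2 - 14*a + 4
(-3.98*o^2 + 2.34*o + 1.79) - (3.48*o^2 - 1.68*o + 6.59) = -7.46*o^2 + 4.02*o - 4.8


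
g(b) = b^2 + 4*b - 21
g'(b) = 2*b + 4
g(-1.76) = -24.94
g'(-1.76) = 0.48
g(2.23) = -7.11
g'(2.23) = 8.46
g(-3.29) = -23.34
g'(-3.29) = -2.58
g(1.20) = -14.76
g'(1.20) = 6.40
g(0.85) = -16.88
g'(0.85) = 5.70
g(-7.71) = 7.60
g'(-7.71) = -11.42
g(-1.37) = -24.60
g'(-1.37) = 1.26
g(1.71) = -11.24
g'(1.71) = 7.42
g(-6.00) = -9.00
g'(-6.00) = -8.00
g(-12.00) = 75.00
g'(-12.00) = -20.00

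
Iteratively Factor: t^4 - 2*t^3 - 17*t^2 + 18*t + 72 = (t + 2)*(t^3 - 4*t^2 - 9*t + 36) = (t + 2)*(t + 3)*(t^2 - 7*t + 12) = (t - 4)*(t + 2)*(t + 3)*(t - 3)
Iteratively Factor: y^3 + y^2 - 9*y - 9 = (y - 3)*(y^2 + 4*y + 3) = (y - 3)*(y + 3)*(y + 1)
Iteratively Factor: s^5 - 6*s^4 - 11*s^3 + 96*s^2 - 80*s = (s - 1)*(s^4 - 5*s^3 - 16*s^2 + 80*s) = (s - 5)*(s - 1)*(s^3 - 16*s) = (s - 5)*(s - 1)*(s + 4)*(s^2 - 4*s) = (s - 5)*(s - 4)*(s - 1)*(s + 4)*(s)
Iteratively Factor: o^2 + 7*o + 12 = (o + 4)*(o + 3)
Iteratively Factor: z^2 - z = (z - 1)*(z)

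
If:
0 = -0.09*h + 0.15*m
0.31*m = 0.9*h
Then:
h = 0.00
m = 0.00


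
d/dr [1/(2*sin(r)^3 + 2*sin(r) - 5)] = 2*(-7*cos(r) + 3*cos(3*r))/(7*sin(r) - sin(3*r) - 10)^2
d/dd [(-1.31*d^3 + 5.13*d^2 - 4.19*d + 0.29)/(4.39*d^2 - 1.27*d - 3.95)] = (-5.7509*d^4 + 3.3274*d^3 + 27.4025*d^2 - 43.0732*d + 16.9188)/(19.2721*d^4 - 11.1506*d^3 - 33.0681*d^2 + 10.033*d + 15.6025)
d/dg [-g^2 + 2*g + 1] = 2 - 2*g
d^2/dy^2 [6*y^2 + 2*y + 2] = 12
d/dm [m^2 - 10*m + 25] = 2*m - 10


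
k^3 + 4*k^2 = k^2*(k + 4)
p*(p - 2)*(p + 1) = p^3 - p^2 - 2*p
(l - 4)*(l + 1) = l^2 - 3*l - 4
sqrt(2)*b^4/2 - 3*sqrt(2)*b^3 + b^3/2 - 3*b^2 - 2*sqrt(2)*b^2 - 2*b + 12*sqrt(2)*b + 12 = (b - 6)*(b - 2)*(b + sqrt(2)/2)*(sqrt(2)*b/2 + sqrt(2))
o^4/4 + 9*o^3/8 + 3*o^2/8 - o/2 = o*(o/4 + 1)*(o - 1/2)*(o + 1)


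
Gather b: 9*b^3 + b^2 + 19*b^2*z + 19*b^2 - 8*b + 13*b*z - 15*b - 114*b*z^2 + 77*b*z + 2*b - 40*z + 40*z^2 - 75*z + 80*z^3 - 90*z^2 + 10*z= 9*b^3 + b^2*(19*z + 20) + b*(-114*z^2 + 90*z - 21) + 80*z^3 - 50*z^2 - 105*z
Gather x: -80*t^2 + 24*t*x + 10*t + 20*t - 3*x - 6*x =-80*t^2 + 30*t + x*(24*t - 9)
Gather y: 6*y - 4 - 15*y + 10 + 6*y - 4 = 2 - 3*y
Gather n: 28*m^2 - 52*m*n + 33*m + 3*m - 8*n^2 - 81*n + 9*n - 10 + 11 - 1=28*m^2 + 36*m - 8*n^2 + n*(-52*m - 72)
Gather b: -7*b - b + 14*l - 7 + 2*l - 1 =-8*b + 16*l - 8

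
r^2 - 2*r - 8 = (r - 4)*(r + 2)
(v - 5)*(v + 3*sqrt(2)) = v^2 - 5*v + 3*sqrt(2)*v - 15*sqrt(2)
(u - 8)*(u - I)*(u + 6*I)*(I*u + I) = I*u^4 - 5*u^3 - 7*I*u^3 + 35*u^2 - 2*I*u^2 + 40*u - 42*I*u - 48*I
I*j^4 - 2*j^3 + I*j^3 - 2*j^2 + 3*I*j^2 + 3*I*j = j*(j - I)*(j + 3*I)*(I*j + I)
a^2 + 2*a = a*(a + 2)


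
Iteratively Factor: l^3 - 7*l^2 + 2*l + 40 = (l - 4)*(l^2 - 3*l - 10) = (l - 5)*(l - 4)*(l + 2)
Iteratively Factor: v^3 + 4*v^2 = (v + 4)*(v^2) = v*(v + 4)*(v)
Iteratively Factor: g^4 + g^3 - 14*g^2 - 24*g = (g + 2)*(g^3 - g^2 - 12*g) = (g + 2)*(g + 3)*(g^2 - 4*g) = g*(g + 2)*(g + 3)*(g - 4)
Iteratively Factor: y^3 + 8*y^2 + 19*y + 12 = (y + 1)*(y^2 + 7*y + 12) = (y + 1)*(y + 4)*(y + 3)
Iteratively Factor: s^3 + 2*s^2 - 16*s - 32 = (s + 4)*(s^2 - 2*s - 8) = (s - 4)*(s + 4)*(s + 2)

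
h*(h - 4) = h^2 - 4*h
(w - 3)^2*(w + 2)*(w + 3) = w^4 - w^3 - 15*w^2 + 9*w + 54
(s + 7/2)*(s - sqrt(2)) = s^2 - sqrt(2)*s + 7*s/2 - 7*sqrt(2)/2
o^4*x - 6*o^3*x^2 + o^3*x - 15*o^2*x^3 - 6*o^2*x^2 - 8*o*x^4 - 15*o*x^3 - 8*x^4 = (o - 8*x)*(o + x)^2*(o*x + x)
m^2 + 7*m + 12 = (m + 3)*(m + 4)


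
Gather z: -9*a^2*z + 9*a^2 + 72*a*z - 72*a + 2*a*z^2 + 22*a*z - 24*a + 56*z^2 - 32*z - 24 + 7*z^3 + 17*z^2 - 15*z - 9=9*a^2 - 96*a + 7*z^3 + z^2*(2*a + 73) + z*(-9*a^2 + 94*a - 47) - 33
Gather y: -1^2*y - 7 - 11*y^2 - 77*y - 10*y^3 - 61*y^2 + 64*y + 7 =-10*y^3 - 72*y^2 - 14*y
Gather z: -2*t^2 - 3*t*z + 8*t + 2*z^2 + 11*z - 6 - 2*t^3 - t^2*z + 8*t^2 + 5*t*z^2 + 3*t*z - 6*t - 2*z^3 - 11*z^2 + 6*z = -2*t^3 + 6*t^2 + 2*t - 2*z^3 + z^2*(5*t - 9) + z*(17 - t^2) - 6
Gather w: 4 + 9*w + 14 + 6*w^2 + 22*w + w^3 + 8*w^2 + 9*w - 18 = w^3 + 14*w^2 + 40*w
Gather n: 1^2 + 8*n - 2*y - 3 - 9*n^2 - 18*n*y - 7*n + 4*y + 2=-9*n^2 + n*(1 - 18*y) + 2*y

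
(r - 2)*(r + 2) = r^2 - 4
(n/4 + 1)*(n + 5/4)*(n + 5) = n^3/4 + 41*n^2/16 + 125*n/16 + 25/4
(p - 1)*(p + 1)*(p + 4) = p^3 + 4*p^2 - p - 4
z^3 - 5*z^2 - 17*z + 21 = (z - 7)*(z - 1)*(z + 3)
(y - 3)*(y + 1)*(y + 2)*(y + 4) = y^4 + 4*y^3 - 7*y^2 - 34*y - 24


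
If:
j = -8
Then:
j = -8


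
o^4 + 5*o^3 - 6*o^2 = o^2*(o - 1)*(o + 6)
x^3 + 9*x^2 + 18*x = x*(x + 3)*(x + 6)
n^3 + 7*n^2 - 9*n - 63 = (n - 3)*(n + 3)*(n + 7)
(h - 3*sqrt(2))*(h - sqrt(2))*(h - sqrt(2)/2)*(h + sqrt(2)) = h^4 - 7*sqrt(2)*h^3/2 + h^2 + 7*sqrt(2)*h - 6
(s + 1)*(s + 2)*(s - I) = s^3 + 3*s^2 - I*s^2 + 2*s - 3*I*s - 2*I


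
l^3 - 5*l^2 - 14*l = l*(l - 7)*(l + 2)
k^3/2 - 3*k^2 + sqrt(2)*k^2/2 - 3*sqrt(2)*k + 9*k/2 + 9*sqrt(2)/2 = (k/2 + sqrt(2)/2)*(k - 3)^2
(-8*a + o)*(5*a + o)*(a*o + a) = -40*a^3*o - 40*a^3 - 3*a^2*o^2 - 3*a^2*o + a*o^3 + a*o^2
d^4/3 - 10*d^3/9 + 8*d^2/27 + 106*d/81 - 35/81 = (d/3 + 1/3)*(d - 7/3)*(d - 5/3)*(d - 1/3)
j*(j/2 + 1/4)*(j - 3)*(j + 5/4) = j^4/2 - 5*j^3/8 - 37*j^2/16 - 15*j/16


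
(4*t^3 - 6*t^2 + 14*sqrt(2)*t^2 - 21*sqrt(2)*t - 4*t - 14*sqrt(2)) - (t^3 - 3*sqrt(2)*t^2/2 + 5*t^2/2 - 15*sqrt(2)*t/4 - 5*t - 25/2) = 3*t^3 - 17*t^2/2 + 31*sqrt(2)*t^2/2 - 69*sqrt(2)*t/4 + t - 14*sqrt(2) + 25/2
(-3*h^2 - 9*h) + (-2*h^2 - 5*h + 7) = -5*h^2 - 14*h + 7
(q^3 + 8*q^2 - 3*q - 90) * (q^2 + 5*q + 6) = q^5 + 13*q^4 + 43*q^3 - 57*q^2 - 468*q - 540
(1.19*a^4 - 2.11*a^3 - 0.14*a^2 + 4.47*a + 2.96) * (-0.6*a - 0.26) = -0.714*a^5 + 0.9566*a^4 + 0.6326*a^3 - 2.6456*a^2 - 2.9382*a - 0.7696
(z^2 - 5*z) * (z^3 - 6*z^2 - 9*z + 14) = z^5 - 11*z^4 + 21*z^3 + 59*z^2 - 70*z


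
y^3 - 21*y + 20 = (y - 4)*(y - 1)*(y + 5)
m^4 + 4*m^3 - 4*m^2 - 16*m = m*(m - 2)*(m + 2)*(m + 4)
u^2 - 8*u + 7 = (u - 7)*(u - 1)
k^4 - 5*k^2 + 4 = (k - 2)*(k - 1)*(k + 1)*(k + 2)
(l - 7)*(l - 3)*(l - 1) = l^3 - 11*l^2 + 31*l - 21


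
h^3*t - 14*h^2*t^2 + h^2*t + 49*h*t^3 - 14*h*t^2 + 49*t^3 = (h - 7*t)^2*(h*t + t)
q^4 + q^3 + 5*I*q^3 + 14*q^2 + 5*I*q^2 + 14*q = q*(q + 1)*(q - 2*I)*(q + 7*I)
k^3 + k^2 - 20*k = k*(k - 4)*(k + 5)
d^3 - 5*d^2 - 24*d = d*(d - 8)*(d + 3)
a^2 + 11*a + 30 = (a + 5)*(a + 6)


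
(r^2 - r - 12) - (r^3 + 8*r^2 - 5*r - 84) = -r^3 - 7*r^2 + 4*r + 72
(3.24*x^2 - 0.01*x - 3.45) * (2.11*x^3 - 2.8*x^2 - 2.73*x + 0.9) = 6.8364*x^5 - 9.0931*x^4 - 16.0967*x^3 + 12.6033*x^2 + 9.4095*x - 3.105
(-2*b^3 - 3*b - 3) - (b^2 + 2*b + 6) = -2*b^3 - b^2 - 5*b - 9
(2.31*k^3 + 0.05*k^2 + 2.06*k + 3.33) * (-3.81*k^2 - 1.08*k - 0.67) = -8.8011*k^5 - 2.6853*k^4 - 9.4503*k^3 - 14.9456*k^2 - 4.9766*k - 2.2311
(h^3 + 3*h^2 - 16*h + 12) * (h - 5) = h^4 - 2*h^3 - 31*h^2 + 92*h - 60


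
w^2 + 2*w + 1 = (w + 1)^2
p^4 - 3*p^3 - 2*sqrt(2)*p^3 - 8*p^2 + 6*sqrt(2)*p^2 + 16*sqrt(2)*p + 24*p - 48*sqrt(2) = (p - 3)*(p - 2*sqrt(2))^2*(p + 2*sqrt(2))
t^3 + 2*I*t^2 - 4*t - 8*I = (t - 2)*(t + 2)*(t + 2*I)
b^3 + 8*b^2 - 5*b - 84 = (b - 3)*(b + 4)*(b + 7)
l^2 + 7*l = l*(l + 7)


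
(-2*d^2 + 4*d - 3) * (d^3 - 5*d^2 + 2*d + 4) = -2*d^5 + 14*d^4 - 27*d^3 + 15*d^2 + 10*d - 12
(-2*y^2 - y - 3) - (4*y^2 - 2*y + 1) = -6*y^2 + y - 4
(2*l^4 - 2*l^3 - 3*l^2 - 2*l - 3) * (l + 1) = 2*l^5 - 5*l^3 - 5*l^2 - 5*l - 3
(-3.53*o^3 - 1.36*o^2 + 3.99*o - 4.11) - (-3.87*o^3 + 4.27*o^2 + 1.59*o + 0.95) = 0.34*o^3 - 5.63*o^2 + 2.4*o - 5.06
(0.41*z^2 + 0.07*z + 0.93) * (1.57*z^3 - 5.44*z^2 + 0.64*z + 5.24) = 0.6437*z^5 - 2.1205*z^4 + 1.3417*z^3 - 2.866*z^2 + 0.962*z + 4.8732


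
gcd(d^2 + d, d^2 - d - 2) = d + 1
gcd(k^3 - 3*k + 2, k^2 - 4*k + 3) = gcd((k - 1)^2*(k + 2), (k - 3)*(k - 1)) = k - 1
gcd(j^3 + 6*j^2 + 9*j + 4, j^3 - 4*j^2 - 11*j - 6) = j^2 + 2*j + 1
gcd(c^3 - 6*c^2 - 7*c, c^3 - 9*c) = c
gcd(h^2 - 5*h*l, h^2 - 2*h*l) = h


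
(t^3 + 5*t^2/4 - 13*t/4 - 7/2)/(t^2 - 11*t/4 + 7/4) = (t^2 + 3*t + 2)/(t - 1)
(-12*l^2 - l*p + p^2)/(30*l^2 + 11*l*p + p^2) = (-12*l^2 - l*p + p^2)/(30*l^2 + 11*l*p + p^2)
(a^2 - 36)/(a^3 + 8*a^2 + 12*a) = (a - 6)/(a*(a + 2))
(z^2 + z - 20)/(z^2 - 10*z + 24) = (z + 5)/(z - 6)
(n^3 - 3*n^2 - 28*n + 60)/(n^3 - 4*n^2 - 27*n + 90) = (n - 2)/(n - 3)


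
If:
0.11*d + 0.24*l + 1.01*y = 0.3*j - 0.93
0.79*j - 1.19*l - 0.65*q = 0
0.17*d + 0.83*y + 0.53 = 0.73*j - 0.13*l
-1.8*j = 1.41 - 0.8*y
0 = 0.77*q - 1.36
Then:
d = -4.16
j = -0.95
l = -1.59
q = 1.77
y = -0.37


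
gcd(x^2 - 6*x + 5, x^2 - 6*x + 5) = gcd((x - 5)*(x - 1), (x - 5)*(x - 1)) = x^2 - 6*x + 5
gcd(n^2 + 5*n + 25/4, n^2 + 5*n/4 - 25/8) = n + 5/2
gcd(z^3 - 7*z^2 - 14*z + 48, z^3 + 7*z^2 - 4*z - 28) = z - 2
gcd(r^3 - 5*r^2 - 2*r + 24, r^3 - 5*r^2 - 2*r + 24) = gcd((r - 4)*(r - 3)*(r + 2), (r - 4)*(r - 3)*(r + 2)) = r^3 - 5*r^2 - 2*r + 24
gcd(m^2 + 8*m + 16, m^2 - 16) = m + 4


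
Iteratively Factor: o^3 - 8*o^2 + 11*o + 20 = (o + 1)*(o^2 - 9*o + 20) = (o - 4)*(o + 1)*(o - 5)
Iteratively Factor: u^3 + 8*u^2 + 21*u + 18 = (u + 2)*(u^2 + 6*u + 9) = (u + 2)*(u + 3)*(u + 3)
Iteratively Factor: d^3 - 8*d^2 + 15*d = (d - 3)*(d^2 - 5*d) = d*(d - 3)*(d - 5)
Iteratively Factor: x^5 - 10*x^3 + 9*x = (x + 1)*(x^4 - x^3 - 9*x^2 + 9*x) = (x - 1)*(x + 1)*(x^3 - 9*x) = (x - 1)*(x + 1)*(x + 3)*(x^2 - 3*x) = x*(x - 1)*(x + 1)*(x + 3)*(x - 3)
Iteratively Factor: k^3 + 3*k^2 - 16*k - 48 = (k + 3)*(k^2 - 16) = (k + 3)*(k + 4)*(k - 4)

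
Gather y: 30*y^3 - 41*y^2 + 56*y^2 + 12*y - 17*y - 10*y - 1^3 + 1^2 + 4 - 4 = 30*y^3 + 15*y^2 - 15*y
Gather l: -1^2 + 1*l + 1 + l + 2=2*l + 2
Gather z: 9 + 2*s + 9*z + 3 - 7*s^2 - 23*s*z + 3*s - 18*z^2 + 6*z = -7*s^2 + 5*s - 18*z^2 + z*(15 - 23*s) + 12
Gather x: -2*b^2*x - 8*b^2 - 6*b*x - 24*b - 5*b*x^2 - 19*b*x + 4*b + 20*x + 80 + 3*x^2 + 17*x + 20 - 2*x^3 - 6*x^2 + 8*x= -8*b^2 - 20*b - 2*x^3 + x^2*(-5*b - 3) + x*(-2*b^2 - 25*b + 45) + 100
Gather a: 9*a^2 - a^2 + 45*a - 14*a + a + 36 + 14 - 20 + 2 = 8*a^2 + 32*a + 32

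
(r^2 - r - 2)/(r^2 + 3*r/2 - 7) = 2*(r + 1)/(2*r + 7)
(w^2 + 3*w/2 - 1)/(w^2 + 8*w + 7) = (w^2 + 3*w/2 - 1)/(w^2 + 8*w + 7)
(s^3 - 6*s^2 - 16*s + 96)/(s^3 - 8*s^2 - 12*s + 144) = (s - 4)/(s - 6)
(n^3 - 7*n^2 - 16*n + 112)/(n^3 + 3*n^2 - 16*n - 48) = (n - 7)/(n + 3)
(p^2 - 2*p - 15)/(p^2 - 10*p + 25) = (p + 3)/(p - 5)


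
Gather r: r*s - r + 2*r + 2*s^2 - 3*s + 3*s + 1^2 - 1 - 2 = r*(s + 1) + 2*s^2 - 2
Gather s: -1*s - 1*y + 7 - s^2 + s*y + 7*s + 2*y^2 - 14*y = -s^2 + s*(y + 6) + 2*y^2 - 15*y + 7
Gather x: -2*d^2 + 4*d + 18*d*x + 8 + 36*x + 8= -2*d^2 + 4*d + x*(18*d + 36) + 16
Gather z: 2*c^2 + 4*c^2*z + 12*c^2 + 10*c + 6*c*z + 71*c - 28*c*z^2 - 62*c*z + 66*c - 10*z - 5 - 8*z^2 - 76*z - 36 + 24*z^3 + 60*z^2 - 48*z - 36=14*c^2 + 147*c + 24*z^3 + z^2*(52 - 28*c) + z*(4*c^2 - 56*c - 134) - 77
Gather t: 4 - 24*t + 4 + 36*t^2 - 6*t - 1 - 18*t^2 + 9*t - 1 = 18*t^2 - 21*t + 6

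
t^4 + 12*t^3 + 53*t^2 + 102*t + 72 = (t + 2)*(t + 3)^2*(t + 4)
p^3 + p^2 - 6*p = p*(p - 2)*(p + 3)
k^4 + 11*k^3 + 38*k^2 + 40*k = k*(k + 2)*(k + 4)*(k + 5)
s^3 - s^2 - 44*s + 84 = (s - 6)*(s - 2)*(s + 7)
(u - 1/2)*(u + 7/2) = u^2 + 3*u - 7/4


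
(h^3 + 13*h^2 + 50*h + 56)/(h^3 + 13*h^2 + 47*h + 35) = (h^2 + 6*h + 8)/(h^2 + 6*h + 5)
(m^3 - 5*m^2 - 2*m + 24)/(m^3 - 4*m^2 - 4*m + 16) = (m - 3)/(m - 2)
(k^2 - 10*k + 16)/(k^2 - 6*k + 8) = (k - 8)/(k - 4)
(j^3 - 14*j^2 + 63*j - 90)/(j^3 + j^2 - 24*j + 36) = (j^2 - 11*j + 30)/(j^2 + 4*j - 12)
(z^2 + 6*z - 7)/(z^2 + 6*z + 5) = (z^2 + 6*z - 7)/(z^2 + 6*z + 5)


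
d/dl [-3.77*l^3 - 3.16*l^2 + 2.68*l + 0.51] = -11.31*l^2 - 6.32*l + 2.68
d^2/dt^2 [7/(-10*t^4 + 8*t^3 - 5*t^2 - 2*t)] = 14*(t*(60*t^2 - 24*t + 5)*(10*t^3 - 8*t^2 + 5*t + 2) - 4*(20*t^3 - 12*t^2 + 5*t + 1)^2)/(t^3*(10*t^3 - 8*t^2 + 5*t + 2)^3)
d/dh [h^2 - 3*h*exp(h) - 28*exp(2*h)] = -3*h*exp(h) + 2*h - 56*exp(2*h) - 3*exp(h)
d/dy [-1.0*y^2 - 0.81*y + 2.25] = -2.0*y - 0.81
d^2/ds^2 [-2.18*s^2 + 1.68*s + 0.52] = -4.36000000000000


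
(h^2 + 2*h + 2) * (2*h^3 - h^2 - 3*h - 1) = 2*h^5 + 3*h^4 - h^3 - 9*h^2 - 8*h - 2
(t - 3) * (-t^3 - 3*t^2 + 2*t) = -t^4 + 11*t^2 - 6*t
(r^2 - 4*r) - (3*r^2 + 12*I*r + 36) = -2*r^2 - 4*r - 12*I*r - 36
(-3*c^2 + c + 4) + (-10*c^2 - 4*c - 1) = -13*c^2 - 3*c + 3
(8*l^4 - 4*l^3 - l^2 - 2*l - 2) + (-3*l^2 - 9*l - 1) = 8*l^4 - 4*l^3 - 4*l^2 - 11*l - 3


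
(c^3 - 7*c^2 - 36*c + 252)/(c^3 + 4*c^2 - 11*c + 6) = (c^2 - 13*c + 42)/(c^2 - 2*c + 1)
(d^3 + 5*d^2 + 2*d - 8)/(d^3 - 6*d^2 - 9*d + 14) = (d + 4)/(d - 7)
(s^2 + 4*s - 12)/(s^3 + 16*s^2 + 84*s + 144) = (s - 2)/(s^2 + 10*s + 24)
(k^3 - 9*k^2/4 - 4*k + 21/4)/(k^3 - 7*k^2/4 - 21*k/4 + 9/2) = (4*k^2 + 3*k - 7)/(4*k^2 + 5*k - 6)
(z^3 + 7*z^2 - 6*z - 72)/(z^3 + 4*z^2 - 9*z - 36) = (z + 6)/(z + 3)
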